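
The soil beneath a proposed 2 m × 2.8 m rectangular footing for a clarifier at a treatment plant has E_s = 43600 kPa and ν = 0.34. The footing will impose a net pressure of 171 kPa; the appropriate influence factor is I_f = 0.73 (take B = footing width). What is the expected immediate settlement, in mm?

Immediate (elastic) settlement: S_e = q·B·(1−ν²)/E_s · I_f.
S_e = 171 × 2 × (1 − 0.34²) / 43600 × 0.73
    = 171 × 2 × 0.8844 / 43600 × 0.73
    = 0.005064 m = 5.064 mm

S_e ≈ 5.06 mm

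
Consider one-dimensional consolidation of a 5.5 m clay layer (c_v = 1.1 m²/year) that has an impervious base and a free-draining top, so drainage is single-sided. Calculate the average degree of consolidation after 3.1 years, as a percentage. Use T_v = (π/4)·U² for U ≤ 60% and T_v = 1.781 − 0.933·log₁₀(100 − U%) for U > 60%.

U ≈ 37.9 %

Drainage path length: H_d = H = 5.5 m (single drainage).
T_v = c_v·t/H_d² = 1.1×3.1/5.5² = 0.11273.
T_v = 0.11273 corresponds to the U ≤ 60% branch:
U = √(4T_v/π) = 0.3789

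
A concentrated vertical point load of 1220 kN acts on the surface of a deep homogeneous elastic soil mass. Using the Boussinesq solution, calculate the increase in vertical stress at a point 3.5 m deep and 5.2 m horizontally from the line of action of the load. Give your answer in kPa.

Boussinesq vertical stress below a point load on an elastic half-space:
Δσ_z = 3P/(2πz²) · [1 + (r/z)²]^(−5/2)
r/z = 5.2/3.5 = 1.4857; [1+(r/z)²]^(−5/2) = 0.054279.
Δσ_z = 3×1220/(2π×3.5²) × 0.054279 = 47.552 × 0.054279 = 2.581 kPa

Δσ_z ≈ 2.58 kPa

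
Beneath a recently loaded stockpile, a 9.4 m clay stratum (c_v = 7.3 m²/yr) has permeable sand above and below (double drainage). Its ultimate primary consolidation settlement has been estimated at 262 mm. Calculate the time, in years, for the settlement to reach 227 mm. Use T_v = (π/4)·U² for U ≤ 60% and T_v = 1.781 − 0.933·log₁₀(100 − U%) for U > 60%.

Drainage path length: H_d = H/2 = 4.7 m (double drainage).
U = S(t)/S_ult = 227/262 = 0.8664.
U > 60%: T_v = 1.781 − 0.933·log₁₀(100 − 86.641) = 0.73066.
t = T_v·H_d²/c_v = 0.73066×4.7²/7.3 = 2.211 years.

t ≈ 2.21 years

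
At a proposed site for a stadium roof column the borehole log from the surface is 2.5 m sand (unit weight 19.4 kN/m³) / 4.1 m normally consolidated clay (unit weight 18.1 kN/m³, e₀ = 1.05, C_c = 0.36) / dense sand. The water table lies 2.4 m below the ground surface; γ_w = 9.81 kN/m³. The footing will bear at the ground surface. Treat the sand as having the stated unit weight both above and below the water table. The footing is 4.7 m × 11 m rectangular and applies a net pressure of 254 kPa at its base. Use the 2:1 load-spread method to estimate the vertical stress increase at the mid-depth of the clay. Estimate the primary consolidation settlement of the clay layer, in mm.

S_c ≈ 276 mm

Mid-depth of clay below the ground surface: z = 2.5 + 4.1/2 = 4.55 m.
Total vertical stress at mid-clay: σ_v = 19.4×2.5 + 18.1×2.05 = 85.605 kPa.
Pore pressure: u = 9.81×(4.55 − 2.4) = 21.091 kPa.
Initial effective stress: σ'_0 = σ_v − u = 85.605 − 21.091 = 64.514 kPa.
Stress increase at mid-clay by the 2:1 spreading method:
Δσ = qBL/((B+z)(L+z)) = 254×4.7×11/((4.7+4.55)(11+4.55)) = 91.296 kPa
Final effective stress: σ'_f = σ'_0 + Δσ = 64.514 + 91.296 = 155.81 kPa.
Normally consolidated clay, so the full stress increment lies on the virgin compression line:
S_c = C_c·H/(1+e₀)·log₁₀(σ'_f/σ'_0) = 0.36×4.1/(1+1.05)×log₁₀(155.81/64.514)
    = 0.72 × 0.38294 = 0.2757 m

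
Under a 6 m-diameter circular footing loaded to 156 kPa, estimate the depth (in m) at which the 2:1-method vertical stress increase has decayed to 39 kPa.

z ≈ 6 m

2:1 spreading — at depth z the loaded area has grown by z in each plan dimension:
qD²/(D+z)² = Δσ_z ⇒ z = D(√(q/Δσ_z) − 1) = 6×(√(156/39) − 1) = 6 m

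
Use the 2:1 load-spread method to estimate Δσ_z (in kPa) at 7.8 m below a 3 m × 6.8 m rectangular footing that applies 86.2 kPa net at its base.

By the 2:1 method the load spreads at 1 horizontal : 2 vertical, so at depth z the loaded area has grown by z in each plan dimension:
Δσ = qBL/((B+z)(L+z)) = 86.2×3×6.8/((3+7.8)(6.8+7.8)) = 11.152 kPa

Δσ_z ≈ 11.2 kPa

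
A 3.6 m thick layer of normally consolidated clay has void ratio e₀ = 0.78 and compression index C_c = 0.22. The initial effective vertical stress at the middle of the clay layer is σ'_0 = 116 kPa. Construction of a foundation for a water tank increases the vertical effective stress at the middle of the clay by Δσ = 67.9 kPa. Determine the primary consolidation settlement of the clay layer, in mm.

Final effective stress: σ'_f = σ'_0 + Δσ = 116 + 67.9 = 183.9 kPa.
Normally consolidated clay, so the full stress increment lies on the virgin compression line:
S_c = C_c·H/(1+e₀)·log₁₀(σ'_f/σ'_0) = 0.22×3.6/(1+0.78)×log₁₀(183.9/116)
    = 0.44494 × 0.20012 = 0.08904 m

S_c ≈ 89 mm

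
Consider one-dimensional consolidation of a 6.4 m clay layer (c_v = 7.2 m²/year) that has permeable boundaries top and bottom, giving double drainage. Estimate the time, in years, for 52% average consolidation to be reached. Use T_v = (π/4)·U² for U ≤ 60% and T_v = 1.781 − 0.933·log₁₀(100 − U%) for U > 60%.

t ≈ 0.302 years

Drainage path length: H_d = H/2 = 3.2 m (double drainage).
U ≤ 60%: T_v = (π/4)·U² = (π/4)×0.52² = 0.21237.
t = T_v·H_d²/c_v = 0.21237×3.2²/7.2 = 0.302 years.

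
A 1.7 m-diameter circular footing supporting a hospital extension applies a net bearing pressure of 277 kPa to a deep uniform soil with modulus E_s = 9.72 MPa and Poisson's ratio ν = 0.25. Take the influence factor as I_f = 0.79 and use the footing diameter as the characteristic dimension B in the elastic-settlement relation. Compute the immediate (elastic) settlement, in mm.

S_e ≈ 35.9 mm

Immediate (elastic) settlement: S_e = q·B·(1−ν²)/E_s · I_f.
E_s = 9.72 MPa = 9720 kPa.
S_e = 277 × 1.7 × (1 − 0.25²) / 9720 × 0.79
    = 277 × 1.7 × 0.9375 / 9720 × 0.79
    = 0.03588 m = 35.88 mm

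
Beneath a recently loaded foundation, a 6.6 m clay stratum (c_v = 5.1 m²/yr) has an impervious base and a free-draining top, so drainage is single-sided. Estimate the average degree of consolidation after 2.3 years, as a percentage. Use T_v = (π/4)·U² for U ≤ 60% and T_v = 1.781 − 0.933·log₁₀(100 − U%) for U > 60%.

Drainage path length: H_d = H = 6.6 m (single drainage).
T_v = c_v·t/H_d² = 5.1×2.3/6.6² = 0.26928.
T_v = 0.26928 corresponds to the U ≤ 60% branch:
U = √(4T_v/π) = 0.5855

U ≈ 58.6 %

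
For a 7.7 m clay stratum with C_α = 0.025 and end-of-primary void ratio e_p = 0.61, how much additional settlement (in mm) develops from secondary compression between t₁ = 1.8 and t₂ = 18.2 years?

Secondary compression: S_s = C_α·H/(1+e_p)·log₁₀(t₂/t₁)
S_s = 0.025×7.7/(1+0.61)×log₁₀(18.2/1.8)
    = 0.1196 × 1.005 = 0.1201 m

S_s ≈ 120 mm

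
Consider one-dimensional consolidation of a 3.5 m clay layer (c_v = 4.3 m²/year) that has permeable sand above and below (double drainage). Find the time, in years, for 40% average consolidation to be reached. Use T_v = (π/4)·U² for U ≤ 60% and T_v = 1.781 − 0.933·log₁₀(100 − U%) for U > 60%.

Drainage path length: H_d = H/2 = 1.75 m (double drainage).
U ≤ 60%: T_v = (π/4)·U² = (π/4)×0.4² = 0.12566.
t = T_v·H_d²/c_v = 0.12566×1.75²/4.3 = 0.0895 years.

t ≈ 0.0895 years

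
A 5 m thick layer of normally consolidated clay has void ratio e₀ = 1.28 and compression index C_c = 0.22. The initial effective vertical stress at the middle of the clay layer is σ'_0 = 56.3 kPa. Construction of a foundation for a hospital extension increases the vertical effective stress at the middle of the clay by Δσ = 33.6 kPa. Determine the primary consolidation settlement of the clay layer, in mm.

S_c ≈ 98.1 mm

Final effective stress: σ'_f = σ'_0 + Δσ = 56.3 + 33.6 = 89.9 kPa.
Normally consolidated clay, so the full stress increment lies on the virgin compression line:
S_c = C_c·H/(1+e₀)·log₁₀(σ'_f/σ'_0) = 0.22×5/(1+1.28)×log₁₀(89.9/56.3)
    = 0.48246 × 0.20325 = 0.09806 m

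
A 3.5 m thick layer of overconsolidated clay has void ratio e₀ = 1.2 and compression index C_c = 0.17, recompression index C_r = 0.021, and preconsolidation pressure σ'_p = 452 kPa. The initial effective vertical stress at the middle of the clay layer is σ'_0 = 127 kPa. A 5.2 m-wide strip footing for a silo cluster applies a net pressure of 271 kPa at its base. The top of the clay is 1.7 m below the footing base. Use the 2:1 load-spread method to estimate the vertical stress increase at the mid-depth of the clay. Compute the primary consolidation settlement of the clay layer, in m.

Mid-depth of clay below the footing base: z = 1.7 + 3.5/2 = 3.45 m.
Stress increase at mid-clay by the 2:1 spreading method:
Δσ = qB/(B+z) = 271×5.2/(5.2+3.45) = 162.91 kPa
Final effective stress: σ'_f = 127 + 162.91 = 289.91 kPa.
σ'_f = 289.91 ≤ σ'_p = 452 kPa, so the clay remains overconsolidated and only the recompression index applies:
S_c = C_r·H/(1+e₀)·log₁₀(σ'_f/σ'_0) = 0.021×3.5/2.2×log₁₀(289.91/127)
    = 0.033409 × 0.35846 = 0.01198 m

S_c ≈ 0.012 m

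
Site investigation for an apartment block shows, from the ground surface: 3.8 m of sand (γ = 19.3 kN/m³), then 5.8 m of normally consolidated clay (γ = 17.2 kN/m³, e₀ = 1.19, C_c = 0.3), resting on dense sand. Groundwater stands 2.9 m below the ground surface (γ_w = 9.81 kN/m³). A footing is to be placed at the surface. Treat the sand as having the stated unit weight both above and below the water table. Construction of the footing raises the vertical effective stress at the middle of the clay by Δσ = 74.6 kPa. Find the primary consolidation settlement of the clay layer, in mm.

Mid-depth of clay below the ground surface: z = 3.8 + 5.8/2 = 6.7 m.
Total vertical stress at mid-clay: σ_v = 19.3×3.8 + 17.2×2.9 = 123.22 kPa.
Pore pressure: u = 9.81×(6.7 − 2.9) = 37.278 kPa.
Initial effective stress: σ'_0 = σ_v − u = 123.22 − 37.278 = 85.942 kPa.
Final effective stress: σ'_f = σ'_0 + Δσ = 85.942 + 74.6 = 160.54 kPa.
Normally consolidated clay, so the full stress increment lies on the virgin compression line:
S_c = C_c·H/(1+e₀)·log₁₀(σ'_f/σ'_0) = 0.3×5.8/(1+1.19)×log₁₀(160.54/85.942)
    = 0.79452 × 0.27138 = 0.2156 m

S_c ≈ 216 mm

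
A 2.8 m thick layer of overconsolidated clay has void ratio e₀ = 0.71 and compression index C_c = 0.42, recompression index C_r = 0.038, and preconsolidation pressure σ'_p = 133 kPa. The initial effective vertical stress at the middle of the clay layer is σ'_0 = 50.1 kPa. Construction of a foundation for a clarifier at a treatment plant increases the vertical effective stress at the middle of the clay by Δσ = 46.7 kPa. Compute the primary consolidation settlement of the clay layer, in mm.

Final effective stress: σ'_f = 50.1 + 46.7 = 96.8 kPa.
σ'_f = 96.8 ≤ σ'_p = 133 kPa, so the clay remains overconsolidated and only the recompression index applies:
S_c = C_r·H/(1+e₀)·log₁₀(σ'_f/σ'_0) = 0.038×2.8/1.71×log₁₀(96.8/50.1)
    = 0.062221 × 0.28604 = 0.0178 m

S_c ≈ 17.8 mm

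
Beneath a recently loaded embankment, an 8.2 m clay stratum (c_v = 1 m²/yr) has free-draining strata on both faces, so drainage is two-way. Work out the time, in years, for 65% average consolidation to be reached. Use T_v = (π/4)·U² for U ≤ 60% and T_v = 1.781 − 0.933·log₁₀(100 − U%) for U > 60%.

t ≈ 5.72 years

Drainage path length: H_d = H/2 = 4.1 m (double drainage).
U > 60%: T_v = 1.781 − 0.933·log₁₀(100 − 65) = 0.34038.
t = T_v·H_d²/c_v = 0.34038×4.1²/1 = 5.722 years.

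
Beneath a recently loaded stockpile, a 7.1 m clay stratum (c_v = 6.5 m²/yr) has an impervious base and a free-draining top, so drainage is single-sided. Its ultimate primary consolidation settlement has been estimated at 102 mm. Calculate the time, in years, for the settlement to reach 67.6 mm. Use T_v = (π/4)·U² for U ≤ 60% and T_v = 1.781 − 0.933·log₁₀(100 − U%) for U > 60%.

t ≈ 2.76 years

Drainage path length: H_d = H = 7.1 m (single drainage).
U = S(t)/S_ult = 67.6/102 = 0.6627.
U > 60%: T_v = 1.781 − 0.933·log₁₀(100 − 66.275) = 0.35541.
t = T_v·H_d²/c_v = 0.35541×7.1²/6.5 = 2.756 years.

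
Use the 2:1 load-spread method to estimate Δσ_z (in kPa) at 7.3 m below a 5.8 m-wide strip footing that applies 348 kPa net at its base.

Δσ_z ≈ 154 kPa

By the 2:1 method the load spreads at 1 horizontal : 2 vertical, so at depth z the loaded area has grown by z in each plan dimension:
Δσ = qB/(B+z) = 348×5.8/(5.8+7.3) = 154.08 kPa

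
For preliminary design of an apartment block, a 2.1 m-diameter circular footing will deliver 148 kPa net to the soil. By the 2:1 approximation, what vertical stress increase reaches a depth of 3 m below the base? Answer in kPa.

Δσ_z ≈ 25.1 kPa

By the 2:1 method the load spreads at 1 horizontal : 2 vertical, so at depth z the loaded area has grown by z in each plan dimension:
Δσ ≈ qD²/(D+z)² = 148×2.1²/(2.1+3)² = 25.093 kPa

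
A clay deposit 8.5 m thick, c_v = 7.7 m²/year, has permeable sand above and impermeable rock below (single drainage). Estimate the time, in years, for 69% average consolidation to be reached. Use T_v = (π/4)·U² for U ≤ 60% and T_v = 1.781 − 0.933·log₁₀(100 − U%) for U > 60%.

t ≈ 3.66 years

Drainage path length: H_d = H = 8.5 m (single drainage).
U > 60%: T_v = 1.781 − 0.933·log₁₀(100 − 69) = 0.38956.
t = T_v·H_d²/c_v = 0.38956×8.5²/7.7 = 3.655 years.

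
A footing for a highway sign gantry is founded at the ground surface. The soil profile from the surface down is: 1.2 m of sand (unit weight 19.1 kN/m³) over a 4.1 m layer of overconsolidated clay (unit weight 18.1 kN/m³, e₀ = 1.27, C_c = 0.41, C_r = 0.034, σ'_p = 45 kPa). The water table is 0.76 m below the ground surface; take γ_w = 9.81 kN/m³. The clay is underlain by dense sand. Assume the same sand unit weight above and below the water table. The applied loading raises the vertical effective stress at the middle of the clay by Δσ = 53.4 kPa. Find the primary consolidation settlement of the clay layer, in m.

S_c ≈ 0.226 m

Mid-depth of clay below the ground surface: z = 1.2 + 4.1/2 = 3.25 m.
Total vertical stress at mid-clay: σ_v = 19.1×1.2 + 18.1×2.05 = 60.025 kPa.
Pore pressure: u = 9.81×(3.25 − 0.76) = 24.427 kPa.
Initial effective stress: σ'_0 = σ_v − u = 60.025 − 24.427 = 35.598 kPa.
Final effective stress: σ'_f = 35.598 + 53.4 = 88.998 kPa.
σ'_f = 88.998 > σ'_p = 45 kPa, so the stress path crosses the preconsolidation pressure — recompression up to σ'_p, then virgin compression beyond:
S_c = H/(1+e₀)·[C_r·log₁₀(σ'_p/σ'_0) + C_c·log₁₀(σ'_f/σ'_p)]
    = 4.1/2.27 × [0.034×log₁₀(45/35.598) + 0.41×log₁₀(88.998/45)]
    = 1.8062 × [0.0034608 + 0.12143] = 0.2256 m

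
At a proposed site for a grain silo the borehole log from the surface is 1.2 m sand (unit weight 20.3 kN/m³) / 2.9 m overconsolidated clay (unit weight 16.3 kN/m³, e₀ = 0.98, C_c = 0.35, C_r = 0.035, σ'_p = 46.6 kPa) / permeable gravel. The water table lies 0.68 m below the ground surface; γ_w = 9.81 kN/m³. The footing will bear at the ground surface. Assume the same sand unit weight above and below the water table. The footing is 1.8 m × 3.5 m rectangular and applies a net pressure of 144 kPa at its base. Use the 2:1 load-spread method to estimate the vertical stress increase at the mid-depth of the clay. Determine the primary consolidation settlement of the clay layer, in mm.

S_c ≈ 73.7 mm

Mid-depth of clay below the ground surface: z = 1.2 + 2.9/2 = 2.65 m.
Total vertical stress at mid-clay: σ_v = 20.3×1.2 + 16.3×1.45 = 47.995 kPa.
Pore pressure: u = 9.81×(2.65 − 0.68) = 19.326 kPa.
Initial effective stress: σ'_0 = σ_v − u = 47.995 − 19.326 = 28.669 kPa.
Stress increase at mid-clay by the 2:1 spreading method:
Δσ = qBL/((B+z)(L+z)) = 144×1.8×3.5/((1.8+2.65)(3.5+2.65)) = 33.149 kPa
Final effective stress: σ'_f = 28.669 + 33.149 = 61.818 kPa.
σ'_f = 61.818 > σ'_p = 46.6 kPa, so the stress path crosses the preconsolidation pressure — recompression up to σ'_p, then virgin compression beyond:
S_c = H/(1+e₀)·[C_r·log₁₀(σ'_p/σ'_0) + C_c·log₁₀(σ'_f/σ'_p)]
    = 2.9/1.98 × [0.035×log₁₀(46.6/28.669) + 0.35×log₁₀(61.818/46.6)]
    = 1.4646 × [0.0073841 + 0.042955] = 0.07373 m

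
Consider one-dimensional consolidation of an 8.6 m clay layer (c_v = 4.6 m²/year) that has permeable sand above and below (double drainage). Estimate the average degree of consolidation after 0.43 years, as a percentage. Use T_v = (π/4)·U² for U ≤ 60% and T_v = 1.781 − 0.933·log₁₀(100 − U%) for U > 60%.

Drainage path length: H_d = H/2 = 4.3 m (double drainage).
T_v = c_v·t/H_d² = 4.6×0.43/4.3² = 0.10698.
T_v = 0.10698 corresponds to the U ≤ 60% branch:
U = √(4T_v/π) = 0.3691

U ≈ 36.9 %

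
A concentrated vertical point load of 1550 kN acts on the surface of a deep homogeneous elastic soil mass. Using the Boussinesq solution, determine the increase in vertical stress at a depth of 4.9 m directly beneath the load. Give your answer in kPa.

Boussinesq vertical stress below a point load on an elastic half-space:
Δσ_z = 3P/(2πz²) · [1 + (r/z)²]^(−5/2)
r/z = 0/4.9 = 0; [1+(r/z)²]^(−5/2) = 1.
Δσ_z = 3×1550/(2π×4.9²) × 1 = 30.823 × 1 = 30.82 kPa

Δσ_z ≈ 30.8 kPa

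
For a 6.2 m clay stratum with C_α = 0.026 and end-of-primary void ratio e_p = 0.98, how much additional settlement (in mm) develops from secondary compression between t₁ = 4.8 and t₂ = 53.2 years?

S_s ≈ 85.1 mm

Secondary compression: S_s = C_α·H/(1+e_p)·log₁₀(t₂/t₁)
S_s = 0.026×6.2/(1+0.98)×log₁₀(53.2/4.8)
    = 0.08141 × 1.045 = 0.08505 m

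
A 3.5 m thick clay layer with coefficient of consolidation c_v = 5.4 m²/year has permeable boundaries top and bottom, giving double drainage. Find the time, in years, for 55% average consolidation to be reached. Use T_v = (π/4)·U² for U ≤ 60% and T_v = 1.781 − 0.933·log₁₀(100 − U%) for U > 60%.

t ≈ 0.135 years

Drainage path length: H_d = H/2 = 1.75 m (double drainage).
U ≤ 60%: T_v = (π/4)·U² = (π/4)×0.55² = 0.23758.
t = T_v·H_d²/c_v = 0.23758×1.75²/5.4 = 0.1347 years.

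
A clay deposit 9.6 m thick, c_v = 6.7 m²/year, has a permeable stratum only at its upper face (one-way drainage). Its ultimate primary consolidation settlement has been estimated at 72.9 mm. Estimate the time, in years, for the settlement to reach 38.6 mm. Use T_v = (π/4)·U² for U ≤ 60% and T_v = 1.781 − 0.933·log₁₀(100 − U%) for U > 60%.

t ≈ 3.03 years

Drainage path length: H_d = H = 9.6 m (single drainage).
U = S(t)/S_ult = 38.6/72.9 = 0.5295.
U ≤ 60%: T_v = (π/4)·U² = (π/4)×0.52949² = 0.2202.
t = T_v·H_d²/c_v = 0.2202×9.6²/6.7 = 3.029 years.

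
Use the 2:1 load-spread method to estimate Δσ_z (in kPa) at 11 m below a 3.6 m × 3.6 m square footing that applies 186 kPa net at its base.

Δσ_z ≈ 11.3 kPa

By the 2:1 method the load spreads at 1 horizontal : 2 vertical, so at depth z the loaded area has grown by z in each plan dimension:
Δσ = qBL/((B+z)(L+z)) = 186×3.6×3.6/((3.6+11)(3.6+11)) = 11.309 kPa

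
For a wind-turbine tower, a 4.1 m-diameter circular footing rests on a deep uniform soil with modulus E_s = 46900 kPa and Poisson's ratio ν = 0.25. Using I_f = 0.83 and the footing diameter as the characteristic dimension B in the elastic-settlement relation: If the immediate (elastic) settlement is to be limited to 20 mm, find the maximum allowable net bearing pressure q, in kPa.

q ≈ 294 kPa

S_e = q·B·(1−ν²)/E_s · I_f  ⇒  q = S_e·E_s / (B·(1−ν²)·I_f).
q = 0.02 × 46900 / (4.1 × 0.9375 × 0.83) = 294 kPa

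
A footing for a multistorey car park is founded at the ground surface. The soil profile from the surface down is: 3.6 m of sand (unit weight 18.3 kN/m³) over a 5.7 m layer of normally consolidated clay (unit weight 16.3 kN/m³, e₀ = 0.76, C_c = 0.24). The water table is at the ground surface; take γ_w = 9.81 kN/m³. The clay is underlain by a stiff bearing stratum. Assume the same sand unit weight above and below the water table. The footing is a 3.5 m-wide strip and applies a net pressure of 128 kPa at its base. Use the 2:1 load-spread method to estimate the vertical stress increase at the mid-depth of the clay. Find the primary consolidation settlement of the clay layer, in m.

Mid-depth of clay below the ground surface: z = 3.6 + 5.7/2 = 6.45 m.
Total vertical stress at mid-clay: σ_v = 18.3×3.6 + 16.3×2.85 = 112.34 kPa.
Pore pressure: u = 9.81×(6.45 − 0) = 63.275 kPa.
Initial effective stress: σ'_0 = σ_v − u = 112.34 − 63.275 = 49.065 kPa.
Stress increase at mid-clay by the 2:1 spreading method:
Δσ = qB/(B+z) = 128×3.5/(3.5+6.45) = 45.025 kPa
Final effective stress: σ'_f = σ'_0 + Δσ = 49.065 + 45.025 = 94.09 kPa.
Normally consolidated clay, so the full stress increment lies on the virgin compression line:
S_c = C_c·H/(1+e₀)·log₁₀(σ'_f/σ'_0) = 0.24×5.7/(1+0.76)×log₁₀(94.09/49.065)
    = 0.77727 × 0.28277 = 0.2198 m

S_c ≈ 0.22 m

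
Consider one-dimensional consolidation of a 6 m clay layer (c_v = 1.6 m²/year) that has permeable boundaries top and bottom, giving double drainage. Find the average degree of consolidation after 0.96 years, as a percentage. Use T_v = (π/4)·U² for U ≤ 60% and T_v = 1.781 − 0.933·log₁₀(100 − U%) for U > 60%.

U ≈ 46.6 %

Drainage path length: H_d = H/2 = 3 m (double drainage).
T_v = c_v·t/H_d² = 1.6×0.96/3² = 0.17067.
T_v = 0.17067 corresponds to the U ≤ 60% branch:
U = √(4T_v/π) = 0.4662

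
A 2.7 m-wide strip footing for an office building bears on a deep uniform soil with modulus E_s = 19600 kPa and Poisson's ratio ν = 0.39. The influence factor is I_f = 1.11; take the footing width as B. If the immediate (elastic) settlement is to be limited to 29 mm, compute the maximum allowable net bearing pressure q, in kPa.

q ≈ 224 kPa

S_e = q·B·(1−ν²)/E_s · I_f  ⇒  q = S_e·E_s / (B·(1−ν²)·I_f).
q = 0.029 × 19600 / (2.7 × 0.8479 × 1.11) = 223.7 kPa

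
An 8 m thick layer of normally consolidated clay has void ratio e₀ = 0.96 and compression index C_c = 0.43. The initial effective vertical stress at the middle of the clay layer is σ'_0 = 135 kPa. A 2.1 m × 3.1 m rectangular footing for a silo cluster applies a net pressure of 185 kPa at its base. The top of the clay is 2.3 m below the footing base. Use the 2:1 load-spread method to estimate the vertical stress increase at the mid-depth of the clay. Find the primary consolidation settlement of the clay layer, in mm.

Mid-depth of clay below the footing base: z = 2.3 + 8/2 = 6.3 m.
Stress increase at mid-clay by the 2:1 spreading method:
Δσ = qBL/((B+z)(L+z)) = 185×2.1×3.1/((2.1+6.3)(3.1+6.3)) = 15.253 kPa
Final effective stress: σ'_f = σ'_0 + Δσ = 135 + 15.253 = 150.25 kPa.
Normally consolidated clay, so the full stress increment lies on the virgin compression line:
S_c = C_c·H/(1+e₀)·log₁₀(σ'_f/σ'_0) = 0.43×8/(1+0.96)×log₁₀(150.25/135)
    = 1.7551 × 0.046481 = 0.08158 m

S_c ≈ 81.6 mm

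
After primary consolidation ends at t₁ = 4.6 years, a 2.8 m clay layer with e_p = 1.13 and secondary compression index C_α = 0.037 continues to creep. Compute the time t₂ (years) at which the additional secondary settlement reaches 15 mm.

S_s = C_α·H/(1+e_p)·log₁₀(t₂/t₁) ⇒ log₁₀(t₂/t₁) = S_s·(1+e_p)/(C_α·H).
log₁₀(t₂/t₁) = 0.015 × (1+1.13) / (0.037×2.8) = 0.3084
t₂ = t₁ × 10^0.3084 = 4.6 × 2.034 = 9.357 years

t₂ ≈ 9.36 years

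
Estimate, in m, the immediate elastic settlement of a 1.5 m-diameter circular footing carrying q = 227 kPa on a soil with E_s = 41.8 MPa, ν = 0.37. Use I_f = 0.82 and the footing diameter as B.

Immediate (elastic) settlement: S_e = q·B·(1−ν²)/E_s · I_f.
E_s = 41.8 MPa = 41800 kPa.
S_e = 227 × 1.5 × (1 − 0.37²) / 41800 × 0.82
    = 227 × 1.5 × 0.8631 / 41800 × 0.82
    = 0.005765 m

S_e ≈ 0.00577 m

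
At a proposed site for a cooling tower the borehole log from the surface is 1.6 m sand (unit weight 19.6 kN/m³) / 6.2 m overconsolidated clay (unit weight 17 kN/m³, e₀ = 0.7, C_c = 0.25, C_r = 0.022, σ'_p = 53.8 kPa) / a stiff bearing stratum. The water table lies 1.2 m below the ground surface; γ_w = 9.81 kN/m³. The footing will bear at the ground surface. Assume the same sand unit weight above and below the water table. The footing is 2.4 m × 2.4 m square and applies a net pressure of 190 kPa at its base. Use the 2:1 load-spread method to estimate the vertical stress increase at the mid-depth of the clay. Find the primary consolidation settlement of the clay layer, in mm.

S_c ≈ 115 mm

Mid-depth of clay below the ground surface: z = 1.6 + 6.2/2 = 4.7 m.
Total vertical stress at mid-clay: σ_v = 19.6×1.6 + 17×3.1 = 84.06 kPa.
Pore pressure: u = 9.81×(4.7 − 1.2) = 34.335 kPa.
Initial effective stress: σ'_0 = σ_v − u = 84.06 − 34.335 = 49.725 kPa.
Stress increase at mid-clay by the 2:1 spreading method:
Δσ = qBL/((B+z)(L+z)) = 190×2.4×2.4/((2.4+4.7)(2.4+4.7)) = 21.71 kPa
Final effective stress: σ'_f = 49.725 + 21.71 = 71.435 kPa.
σ'_f = 71.435 > σ'_p = 53.8 kPa, so the stress path crosses the preconsolidation pressure — recompression up to σ'_p, then virgin compression beyond:
S_c = H/(1+e₀)·[C_r·log₁₀(σ'_p/σ'_0) + C_c·log₁₀(σ'_f/σ'_p)]
    = 6.2/1.7 × [0.022×log₁₀(53.8/49.725) + 0.25×log₁₀(71.435/53.8)]
    = 3.6471 × [0.00075256 + 0.030782] = 0.115 m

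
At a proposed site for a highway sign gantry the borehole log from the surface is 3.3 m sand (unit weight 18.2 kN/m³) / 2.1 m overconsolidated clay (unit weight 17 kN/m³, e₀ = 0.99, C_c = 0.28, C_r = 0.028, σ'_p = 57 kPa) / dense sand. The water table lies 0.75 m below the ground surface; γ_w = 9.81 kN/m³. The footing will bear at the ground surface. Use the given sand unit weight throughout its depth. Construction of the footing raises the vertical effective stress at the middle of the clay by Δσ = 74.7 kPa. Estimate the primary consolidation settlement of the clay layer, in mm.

Mid-depth of clay below the ground surface: z = 3.3 + 2.1/2 = 4.35 m.
Total vertical stress at mid-clay: σ_v = 18.2×3.3 + 17×1.05 = 77.91 kPa.
Pore pressure: u = 9.81×(4.35 − 0.75) = 35.316 kPa.
Initial effective stress: σ'_0 = σ_v − u = 77.91 − 35.316 = 42.594 kPa.
Final effective stress: σ'_f = 42.594 + 74.7 = 117.29 kPa.
σ'_f = 117.29 > σ'_p = 57 kPa, so the stress path crosses the preconsolidation pressure — recompression up to σ'_p, then virgin compression beyond:
S_c = H/(1+e₀)·[C_r·log₁₀(σ'_p/σ'_0) + C_c·log₁₀(σ'_f/σ'_p)]
    = 2.1/1.99 × [0.028×log₁₀(57/42.594) + 0.28×log₁₀(117.29/57)]
    = 1.0553 × [0.0035427 + 0.087748] = 0.09634 m

S_c ≈ 96.3 mm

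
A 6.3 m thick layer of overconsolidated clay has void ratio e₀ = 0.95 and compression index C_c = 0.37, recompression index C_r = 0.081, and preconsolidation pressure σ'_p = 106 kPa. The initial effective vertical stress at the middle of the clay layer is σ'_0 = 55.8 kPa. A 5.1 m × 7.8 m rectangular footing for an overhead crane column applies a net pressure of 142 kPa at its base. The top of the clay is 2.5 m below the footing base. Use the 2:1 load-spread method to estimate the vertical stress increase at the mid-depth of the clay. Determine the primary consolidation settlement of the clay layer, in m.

Mid-depth of clay below the footing base: z = 2.5 + 6.3/2 = 5.65 m.
Stress increase at mid-clay by the 2:1 spreading method:
Δσ = qBL/((B+z)(L+z)) = 142×5.1×7.8/((5.1+5.65)(7.8+5.65)) = 39.068 kPa
Final effective stress: σ'_f = 55.8 + 39.068 = 94.868 kPa.
σ'_f = 94.868 ≤ σ'_p = 106 kPa, so the clay remains overconsolidated and only the recompression index applies:
S_c = C_r·H/(1+e₀)·log₁₀(σ'_f/σ'_0) = 0.081×6.3/1.95×log₁₀(94.868/55.8)
    = 0.26169 × 0.23049 = 0.06032 m

S_c ≈ 0.0603 m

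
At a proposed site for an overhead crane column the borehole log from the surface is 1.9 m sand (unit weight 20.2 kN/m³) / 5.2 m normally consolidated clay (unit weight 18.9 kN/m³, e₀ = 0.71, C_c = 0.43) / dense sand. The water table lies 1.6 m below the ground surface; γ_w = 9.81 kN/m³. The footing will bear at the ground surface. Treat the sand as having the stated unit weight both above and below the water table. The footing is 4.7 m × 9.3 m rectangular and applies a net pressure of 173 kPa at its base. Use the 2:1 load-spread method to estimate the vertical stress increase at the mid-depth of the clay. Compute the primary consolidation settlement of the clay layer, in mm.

Mid-depth of clay below the ground surface: z = 1.9 + 5.2/2 = 4.5 m.
Total vertical stress at mid-clay: σ_v = 20.2×1.9 + 18.9×2.6 = 87.52 kPa.
Pore pressure: u = 9.81×(4.5 − 1.6) = 28.449 kPa.
Initial effective stress: σ'_0 = σ_v − u = 87.52 − 28.449 = 59.071 kPa.
Stress increase at mid-clay by the 2:1 spreading method:
Δσ = qBL/((B+z)(L+z)) = 173×4.7×9.3/((4.7+4.5)(9.3+4.5)) = 59.561 kPa
Final effective stress: σ'_f = σ'_0 + Δσ = 59.071 + 59.561 = 118.63 kPa.
Normally consolidated clay, so the full stress increment lies on the virgin compression line:
S_c = C_c·H/(1+e₀)·log₁₀(σ'_f/σ'_0) = 0.43×5.2/(1+0.71)×log₁₀(118.63/59.071)
    = 1.3076 × 0.30282 = 0.396 m

S_c ≈ 396 mm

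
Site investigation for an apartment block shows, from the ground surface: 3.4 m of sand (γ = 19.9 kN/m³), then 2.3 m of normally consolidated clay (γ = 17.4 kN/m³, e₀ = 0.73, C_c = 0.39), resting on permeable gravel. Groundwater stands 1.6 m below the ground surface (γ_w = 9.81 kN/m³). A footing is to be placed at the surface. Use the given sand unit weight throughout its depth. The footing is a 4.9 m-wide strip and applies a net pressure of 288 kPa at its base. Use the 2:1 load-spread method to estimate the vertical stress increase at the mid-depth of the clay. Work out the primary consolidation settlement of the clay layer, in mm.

Mid-depth of clay below the ground surface: z = 3.4 + 2.3/2 = 4.55 m.
Total vertical stress at mid-clay: σ_v = 19.9×3.4 + 17.4×1.15 = 87.67 kPa.
Pore pressure: u = 9.81×(4.55 − 1.6) = 28.94 kPa.
Initial effective stress: σ'_0 = σ_v − u = 87.67 − 28.94 = 58.73 kPa.
Stress increase at mid-clay by the 2:1 spreading method:
Δσ = qB/(B+z) = 288×4.9/(4.9+4.55) = 149.33 kPa
Final effective stress: σ'_f = σ'_0 + Δσ = 58.73 + 149.33 = 208.06 kPa.
Normally consolidated clay, so the full stress increment lies on the virgin compression line:
S_c = C_c·H/(1+e₀)·log₁₀(σ'_f/σ'_0) = 0.39×2.3/(1+0.73)×log₁₀(208.06/58.73)
    = 0.5185 × 0.54933 = 0.2848 m

S_c ≈ 285 mm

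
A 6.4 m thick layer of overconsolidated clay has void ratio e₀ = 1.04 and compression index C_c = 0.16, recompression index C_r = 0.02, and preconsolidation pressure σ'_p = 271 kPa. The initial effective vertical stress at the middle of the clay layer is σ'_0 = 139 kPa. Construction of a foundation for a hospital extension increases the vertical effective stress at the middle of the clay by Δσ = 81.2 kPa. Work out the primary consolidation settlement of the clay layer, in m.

Final effective stress: σ'_f = 139 + 81.2 = 220.2 kPa.
σ'_f = 220.2 ≤ σ'_p = 271 kPa, so the clay remains overconsolidated and only the recompression index applies:
S_c = C_r·H/(1+e₀)·log₁₀(σ'_f/σ'_0) = 0.02×6.4/2.04×log₁₀(220.2/139)
    = 0.062746 × 0.1998 = 0.01254 m

S_c ≈ 0.0125 m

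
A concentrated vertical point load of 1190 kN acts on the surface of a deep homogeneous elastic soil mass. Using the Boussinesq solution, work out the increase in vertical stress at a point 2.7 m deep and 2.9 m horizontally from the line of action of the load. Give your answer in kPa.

Δσ_z ≈ 11.5 kPa

Boussinesq vertical stress below a point load on an elastic half-space:
Δσ_z = 3P/(2πz²) · [1 + (r/z)²]^(−5/2)
r/z = 2.9/2.7 = 1.0741; [1+(r/z)²]^(−5/2) = 0.14692.
Δσ_z = 3×1190/(2π×2.7²) × 0.14692 = 77.94 × 0.14692 = 11.45 kPa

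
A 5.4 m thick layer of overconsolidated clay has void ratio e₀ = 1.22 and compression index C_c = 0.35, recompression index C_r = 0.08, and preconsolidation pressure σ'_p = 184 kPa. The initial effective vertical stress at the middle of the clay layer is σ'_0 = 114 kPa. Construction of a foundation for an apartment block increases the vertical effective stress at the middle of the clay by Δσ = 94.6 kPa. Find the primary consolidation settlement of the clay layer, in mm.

S_c ≈ 86.9 mm

Final effective stress: σ'_f = 114 + 94.6 = 208.6 kPa.
σ'_f = 208.6 > σ'_p = 184 kPa, so the stress path crosses the preconsolidation pressure — recompression up to σ'_p, then virgin compression beyond:
S_c = H/(1+e₀)·[C_r·log₁₀(σ'_p/σ'_0) + C_c·log₁₀(σ'_f/σ'_p)]
    = 5.4/2.22 × [0.08×log₁₀(184/114) + 0.35×log₁₀(208.6/184)]
    = 2.4324 × [0.016633 + 0.019074] = 0.08685 m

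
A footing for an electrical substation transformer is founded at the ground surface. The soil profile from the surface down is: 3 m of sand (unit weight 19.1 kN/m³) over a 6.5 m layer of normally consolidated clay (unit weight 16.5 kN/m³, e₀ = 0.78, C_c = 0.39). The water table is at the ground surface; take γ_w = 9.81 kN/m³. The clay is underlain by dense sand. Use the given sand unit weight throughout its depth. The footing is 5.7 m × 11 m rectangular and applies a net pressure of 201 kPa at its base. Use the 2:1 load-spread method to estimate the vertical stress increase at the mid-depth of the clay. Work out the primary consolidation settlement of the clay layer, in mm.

Mid-depth of clay below the ground surface: z = 3 + 6.5/2 = 6.25 m.
Total vertical stress at mid-clay: σ_v = 19.1×3 + 16.5×3.25 = 110.93 kPa.
Pore pressure: u = 9.81×(6.25 − 0) = 61.312 kPa.
Initial effective stress: σ'_0 = σ_v − u = 110.93 − 61.312 = 49.618 kPa.
Stress increase at mid-clay by the 2:1 spreading method:
Δσ = qBL/((B+z)(L+z)) = 201×5.7×11/((5.7+6.25)(11+6.25)) = 61.137 kPa
Final effective stress: σ'_f = σ'_0 + Δσ = 49.618 + 61.137 = 110.75 kPa.
Normally consolidated clay, so the full stress increment lies on the virgin compression line:
S_c = C_c·H/(1+e₀)·log₁₀(σ'_f/σ'_0) = 0.39×6.5/(1+0.78)×log₁₀(110.75/49.618)
    = 1.4242 × 0.3487 = 0.4966 m

S_c ≈ 497 mm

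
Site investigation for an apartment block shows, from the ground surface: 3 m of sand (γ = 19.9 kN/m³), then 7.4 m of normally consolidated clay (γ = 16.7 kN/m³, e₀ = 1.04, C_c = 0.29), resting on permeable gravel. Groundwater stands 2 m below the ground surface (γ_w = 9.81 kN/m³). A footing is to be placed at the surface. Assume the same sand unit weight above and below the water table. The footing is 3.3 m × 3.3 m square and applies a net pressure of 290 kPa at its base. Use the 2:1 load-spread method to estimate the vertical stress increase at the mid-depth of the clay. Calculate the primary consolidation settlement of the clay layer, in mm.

Mid-depth of clay below the ground surface: z = 3 + 7.4/2 = 6.7 m.
Total vertical stress at mid-clay: σ_v = 19.9×3 + 16.7×3.7 = 121.49 kPa.
Pore pressure: u = 9.81×(6.7 − 2) = 46.107 kPa.
Initial effective stress: σ'_0 = σ_v − u = 121.49 − 46.107 = 75.383 kPa.
Stress increase at mid-clay by the 2:1 spreading method:
Δσ = qBL/((B+z)(L+z)) = 290×3.3×3.3/((3.3+6.7)(3.3+6.7)) = 31.581 kPa
Final effective stress: σ'_f = σ'_0 + Δσ = 75.383 + 31.581 = 106.96 kPa.
Normally consolidated clay, so the full stress increment lies on the virgin compression line:
S_c = C_c·H/(1+e₀)·log₁₀(σ'_f/σ'_0) = 0.29×7.4/(1+1.04)×log₁₀(106.96/75.383)
    = 1.052 × 0.15195 = 0.1599 m

S_c ≈ 160 mm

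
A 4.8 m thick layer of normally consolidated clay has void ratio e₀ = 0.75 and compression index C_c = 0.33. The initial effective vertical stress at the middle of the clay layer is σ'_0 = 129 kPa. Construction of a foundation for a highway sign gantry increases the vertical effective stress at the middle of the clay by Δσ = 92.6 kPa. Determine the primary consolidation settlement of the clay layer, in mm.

Final effective stress: σ'_f = σ'_0 + Δσ = 129 + 92.6 = 221.6 kPa.
Normally consolidated clay, so the full stress increment lies on the virgin compression line:
S_c = C_c·H/(1+e₀)·log₁₀(σ'_f/σ'_0) = 0.33×4.8/(1+0.75)×log₁₀(221.6/129)
    = 0.90514 × 0.23498 = 0.2127 m

S_c ≈ 213 mm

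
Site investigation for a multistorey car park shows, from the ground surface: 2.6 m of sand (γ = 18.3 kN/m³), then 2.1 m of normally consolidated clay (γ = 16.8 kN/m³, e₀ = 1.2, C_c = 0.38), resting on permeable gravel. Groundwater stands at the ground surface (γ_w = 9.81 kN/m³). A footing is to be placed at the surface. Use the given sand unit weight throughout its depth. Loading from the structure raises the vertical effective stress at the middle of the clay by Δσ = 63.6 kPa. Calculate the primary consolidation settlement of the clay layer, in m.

Mid-depth of clay below the ground surface: z = 2.6 + 2.1/2 = 3.65 m.
Total vertical stress at mid-clay: σ_v = 18.3×2.6 + 16.8×1.05 = 65.22 kPa.
Pore pressure: u = 9.81×(3.65 − 0) = 35.806 kPa.
Initial effective stress: σ'_0 = σ_v − u = 65.22 − 35.806 = 29.414 kPa.
Final effective stress: σ'_f = σ'_0 + Δσ = 29.414 + 63.6 = 93.014 kPa.
Normally consolidated clay, so the full stress increment lies on the virgin compression line:
S_c = C_c·H/(1+e₀)·log₁₀(σ'_f/σ'_0) = 0.38×2.1/(1+1.2)×log₁₀(93.014/29.414)
    = 0.36273 × 0.49999 = 0.1814 m

S_c ≈ 0.181 m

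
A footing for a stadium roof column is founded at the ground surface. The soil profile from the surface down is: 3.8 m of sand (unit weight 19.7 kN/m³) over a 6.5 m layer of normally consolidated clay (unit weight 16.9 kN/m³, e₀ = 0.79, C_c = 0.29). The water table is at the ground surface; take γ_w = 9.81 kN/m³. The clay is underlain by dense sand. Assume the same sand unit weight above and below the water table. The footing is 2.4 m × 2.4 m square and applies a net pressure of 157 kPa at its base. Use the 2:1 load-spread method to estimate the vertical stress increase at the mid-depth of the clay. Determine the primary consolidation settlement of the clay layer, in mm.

Mid-depth of clay below the ground surface: z = 3.8 + 6.5/2 = 7.05 m.
Total vertical stress at mid-clay: σ_v = 19.7×3.8 + 16.9×3.25 = 129.78 kPa.
Pore pressure: u = 9.81×(7.05 − 0) = 69.16 kPa.
Initial effective stress: σ'_0 = σ_v − u = 129.78 − 69.16 = 60.62 kPa.
Stress increase at mid-clay by the 2:1 spreading method:
Δσ = qBL/((B+z)(L+z)) = 157×2.4×2.4/((2.4+7.05)(2.4+7.05)) = 10.126 kPa
Final effective stress: σ'_f = σ'_0 + Δσ = 60.62 + 10.126 = 70.746 kPa.
Normally consolidated clay, so the full stress increment lies on the virgin compression line:
S_c = C_c·H/(1+e₀)·log₁₀(σ'_f/σ'_0) = 0.29×6.5/(1+0.79)×log₁₀(70.746/60.62)
    = 1.0531 × 0.067086 = 0.07065 m

S_c ≈ 70.6 mm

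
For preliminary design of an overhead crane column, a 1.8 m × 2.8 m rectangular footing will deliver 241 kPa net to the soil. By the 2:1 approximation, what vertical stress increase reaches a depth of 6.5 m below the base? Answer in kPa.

Δσ_z ≈ 15.7 kPa

By the 2:1 method the load spreads at 1 horizontal : 2 vertical, so at depth z the loaded area has grown by z in each plan dimension:
Δσ = qBL/((B+z)(L+z)) = 241×1.8×2.8/((1.8+6.5)(2.8+6.5)) = 15.736 kPa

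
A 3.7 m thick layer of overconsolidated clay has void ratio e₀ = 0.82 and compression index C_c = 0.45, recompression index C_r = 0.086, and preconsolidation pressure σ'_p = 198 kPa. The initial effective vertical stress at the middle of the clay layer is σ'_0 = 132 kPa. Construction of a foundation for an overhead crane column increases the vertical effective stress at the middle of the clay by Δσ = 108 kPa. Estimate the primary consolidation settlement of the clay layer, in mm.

Final effective stress: σ'_f = 132 + 108 = 240 kPa.
σ'_f = 240 > σ'_p = 198 kPa, so the stress path crosses the preconsolidation pressure — recompression up to σ'_p, then virgin compression beyond:
S_c = H/(1+e₀)·[C_r·log₁₀(σ'_p/σ'_0) + C_c·log₁₀(σ'_f/σ'_p)]
    = 3.7/1.82 × [0.086×log₁₀(198/132) + 0.45×log₁₀(240/198)]
    = 2.033 × [0.015144 + 0.037596] = 0.1072 m

S_c ≈ 107 mm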